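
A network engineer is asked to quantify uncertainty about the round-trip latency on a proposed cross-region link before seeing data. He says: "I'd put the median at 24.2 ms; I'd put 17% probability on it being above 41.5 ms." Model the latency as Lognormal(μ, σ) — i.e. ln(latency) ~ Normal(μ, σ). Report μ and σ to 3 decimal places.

μ ≈ 3.186, σ ≈ 0.565

If T ~ Lognormal(μ,σ) then ln T ~ Normal(μ,σ), so the p-quantile of ln T is μ + z_p·σ.
ln(24.2) = 3.186 and ln(41.5) = 3.726; z_{0.5} = 0, z_{0.83} = 0.9542.
σ = (3.726 − 3.186)/(0.9542 − (0)) = 0.565.
μ = 3.186 − (0)·0.565 = 3.186.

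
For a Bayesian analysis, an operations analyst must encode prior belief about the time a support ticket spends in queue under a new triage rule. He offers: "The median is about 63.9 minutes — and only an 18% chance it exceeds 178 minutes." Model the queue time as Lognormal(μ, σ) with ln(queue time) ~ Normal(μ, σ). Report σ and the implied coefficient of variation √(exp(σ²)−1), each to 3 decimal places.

If T ~ Lognormal(μ,σ) then ln T ~ Normal(μ,σ), so the p-quantile of ln T is μ + z_p·σ.
ln(63.9) = 4.157 and ln(178) = 5.182; z_{0.5} = 0, z_{0.82} = 0.9154.
σ = (5.182 − 4.157)/(0.9154 − (0)) = 1.119.
μ = 4.157 − (0)·1.119 = 4.157.
CV = √(exp(σ²)−1) = √(exp(1.2526)−1) = 1.581.

σ ≈ 1.119, CV ≈ 1.581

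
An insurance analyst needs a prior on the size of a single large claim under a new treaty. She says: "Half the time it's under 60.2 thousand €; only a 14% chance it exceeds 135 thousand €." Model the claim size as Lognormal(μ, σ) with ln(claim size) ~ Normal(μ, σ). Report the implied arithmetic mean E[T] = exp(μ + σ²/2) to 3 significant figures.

If T ~ Lognormal(μ,σ) then ln T ~ Normal(μ,σ), so the p-quantile of ln T is μ + z_p·σ.
ln(60.2) = 4.098 and ln(135) = 4.905; z_{0.5} = 0, z_{0.86} = 1.08.
σ = (4.905 − 4.098)/(1.08 − (0)) = 0.748.
μ = 4.098 − (0)·0.748 = 4.098.
E[T] = exp(μ + σ²/2) = exp(4.098 + 0.2794) = 79.6 thousand €.

E[T] ≈ 79.6 thousand €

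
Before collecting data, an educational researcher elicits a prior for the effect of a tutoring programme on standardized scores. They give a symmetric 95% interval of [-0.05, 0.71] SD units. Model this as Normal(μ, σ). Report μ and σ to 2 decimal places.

A symmetric 95% interval runs μ ± z·σ with z = 1.96.
Half-width = 0.38, so σ = 0.38/1.96 = 0.19.
μ is the interval midpoint, 0.33.

μ = 0.33, σ = 0.19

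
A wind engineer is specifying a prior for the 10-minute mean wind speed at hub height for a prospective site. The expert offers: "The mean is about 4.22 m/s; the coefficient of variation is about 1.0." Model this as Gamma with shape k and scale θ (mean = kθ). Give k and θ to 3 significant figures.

For Gamma(k, scale θ): mean = kθ, variance = kθ², so CV = 1/√k.
CV = 1.0, hence k = 1/CV² = 1.
Then θ = mean/k = 4.22/1 = 4.22.

k ≈ 1, θ ≈ 4.22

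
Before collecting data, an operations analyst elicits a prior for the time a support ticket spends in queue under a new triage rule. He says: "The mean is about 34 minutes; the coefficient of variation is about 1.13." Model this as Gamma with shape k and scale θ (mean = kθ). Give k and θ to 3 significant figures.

For Gamma(k, scale θ): mean = kθ, variance = kθ², so CV = 1/√k.
CV = 1.13, hence k = 1/CV² = 0.783.
Then θ = mean/k = 34/0.783 = 43.4.

k ≈ 0.783, θ ≈ 43.4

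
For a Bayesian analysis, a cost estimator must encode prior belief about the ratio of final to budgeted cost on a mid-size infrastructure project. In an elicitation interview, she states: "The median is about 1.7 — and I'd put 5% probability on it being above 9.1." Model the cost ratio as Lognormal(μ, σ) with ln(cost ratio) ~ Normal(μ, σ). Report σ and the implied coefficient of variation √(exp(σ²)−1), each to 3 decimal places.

σ ≈ 1.020, CV ≈ 1.353

If T ~ Lognormal(μ,σ) then ln T ~ Normal(μ,σ), so the p-quantile of ln T is μ + z_p·σ.
ln(1.7) = 0.5306 and ln(9.1) = 2.208; z_{0.5} = 0, z_{0.95} = 1.645.
σ = (2.208 − 0.5306)/(1.645 − (0)) = 1.020.
μ = 0.5306 − (0)·1.020 = 0.531.
CV = √(exp(σ²)−1) = √(exp(1.0403)−1) = 1.353.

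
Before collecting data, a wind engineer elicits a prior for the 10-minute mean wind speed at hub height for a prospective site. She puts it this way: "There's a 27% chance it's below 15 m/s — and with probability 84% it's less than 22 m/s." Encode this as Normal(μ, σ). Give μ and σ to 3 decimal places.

μ = 17.669, σ = 4.355

For Normal(μ,σ), the p-quantile is μ + z_p·σ. Here z_{0.27} = -0.6128, z_{0.84} = 0.9945.
So 15 = μ − 0.6128σ and 22 = μ + 0.9945σ.
Subtracting: σ = (22 − 15)/(0.9945 − (-0.6128)) = 4.355.
Then μ = 15 − (-0.6128)·4.355 = 17.669.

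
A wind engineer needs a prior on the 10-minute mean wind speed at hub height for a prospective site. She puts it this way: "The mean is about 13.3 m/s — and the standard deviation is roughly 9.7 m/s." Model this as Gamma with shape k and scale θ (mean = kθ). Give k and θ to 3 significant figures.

For Gamma(k, scale θ): mean = kθ, variance = kθ², so CV = 1/√k.
CV = SD/mean = 9.7/13.3 = 0.7293, hence k = 1/CV² = 1.88.
Then θ = mean/k = 13.3/1.88 = 7.07.

k ≈ 1.88, θ ≈ 7.07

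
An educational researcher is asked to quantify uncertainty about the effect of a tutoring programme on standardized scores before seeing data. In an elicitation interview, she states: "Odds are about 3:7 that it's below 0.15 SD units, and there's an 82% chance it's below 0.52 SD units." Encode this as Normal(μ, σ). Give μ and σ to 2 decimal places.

For Normal(μ,σ), the p-quantile is μ + z_p·σ. Here z_{0.3} = -0.5244, z_{0.82} = 0.9154.
So 0.15 = μ − 0.5244σ and 0.52 = μ + 0.9154σ.
Subtracting: σ = (0.52 − 0.15)/(0.9154 − (-0.5244)) = 0.26.
Then μ = 0.15 − (-0.5244)·0.26 = 0.28.

μ = 0.28, σ = 0.26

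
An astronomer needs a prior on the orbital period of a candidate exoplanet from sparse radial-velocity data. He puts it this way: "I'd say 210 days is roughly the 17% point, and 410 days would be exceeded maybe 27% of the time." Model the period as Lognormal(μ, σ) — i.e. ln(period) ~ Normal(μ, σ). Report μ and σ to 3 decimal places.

μ ≈ 5.755, σ ≈ 0.427

If T ~ Lognormal(μ,σ) then ln T ~ Normal(μ,σ), so the p-quantile of ln T is μ + z_p·σ.
ln(210) = 5.347 and ln(410) = 6.016; z_{0.17} = -0.9542, z_{0.73} = 0.6128.
σ = (6.016 − 5.347)/(0.6128 − (-0.9542)) = 0.427.
μ = 5.347 − (-0.9542)·0.427 = 5.755.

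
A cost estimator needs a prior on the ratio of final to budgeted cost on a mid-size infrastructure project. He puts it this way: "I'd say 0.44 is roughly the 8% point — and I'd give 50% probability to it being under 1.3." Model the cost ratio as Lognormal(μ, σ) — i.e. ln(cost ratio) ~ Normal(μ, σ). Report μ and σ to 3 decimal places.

If T ~ Lognormal(μ,σ) then ln T ~ Normal(μ,σ), so the p-quantile of ln T is μ + z_p·σ.
ln(0.44) = -0.821 and ln(1.3) = 0.2624; z_{0.08} = -1.405, z_{0.5} = 0.
σ = (0.2624 − -0.821)/(0 − (-1.405)) = 0.771.
μ = -0.821 − (-1.405)·0.771 = 0.262.

μ ≈ 0.262, σ ≈ 0.771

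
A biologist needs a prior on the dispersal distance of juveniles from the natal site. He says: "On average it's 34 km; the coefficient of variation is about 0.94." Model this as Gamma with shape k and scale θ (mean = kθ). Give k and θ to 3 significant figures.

k ≈ 1.13, θ ≈ 30

For Gamma(k, scale θ): mean = kθ, variance = kθ², so CV = 1/√k.
CV = 0.94, hence k = 1/CV² = 1.13.
Then θ = mean/k = 34/1.13 = 30.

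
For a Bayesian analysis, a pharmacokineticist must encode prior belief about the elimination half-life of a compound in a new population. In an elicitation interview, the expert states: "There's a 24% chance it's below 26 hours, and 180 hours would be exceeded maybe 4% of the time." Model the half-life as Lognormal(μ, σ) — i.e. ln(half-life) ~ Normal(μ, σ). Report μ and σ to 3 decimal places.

μ ≈ 3.814, σ ≈ 0.787

If T ~ Lognormal(μ,σ) then ln T ~ Normal(μ,σ), so the p-quantile of ln T is μ + z_p·σ.
ln(26) = 3.258 and ln(180) = 5.193; z_{0.24} = -0.7063, z_{0.96} = 1.751.
σ = (5.193 − 3.258)/(1.751 − (-0.7063)) = 0.787.
μ = 3.258 − (-0.7063)·0.787 = 3.814.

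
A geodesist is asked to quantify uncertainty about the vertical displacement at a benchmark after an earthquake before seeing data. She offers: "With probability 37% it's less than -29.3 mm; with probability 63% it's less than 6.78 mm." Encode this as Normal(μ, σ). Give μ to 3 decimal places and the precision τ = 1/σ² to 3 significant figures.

μ = -11.260, τ = 0.000338

The p-quantile of Normal(μ,σ) is μ + z_p·σ, with z_{0.37} = -0.3319 and z_{0.63} = 0.3319.
Eliminate σ: μ = (z₂·x₁ − z₁·x₂)/(z₂ − z₁) = (0.3319·-29.3 − (-0.3319)·6.78)/0.6637 = -11.260.
Then σ = (x₂ − x₁)/(z₂ − z₁) = (6.78 − -29.3)/0.6637 = 54.361.
Precision τ = 1/σ² = 1/54.36² = 0.000338.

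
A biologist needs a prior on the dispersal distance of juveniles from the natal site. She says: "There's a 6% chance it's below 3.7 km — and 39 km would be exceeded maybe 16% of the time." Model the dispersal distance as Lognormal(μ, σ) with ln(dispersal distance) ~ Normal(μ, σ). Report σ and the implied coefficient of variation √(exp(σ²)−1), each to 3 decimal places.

If T ~ Lognormal(μ,σ) then ln T ~ Normal(μ,σ), so the p-quantile of ln T is μ + z_p·σ.
ln(3.7) = 1.308 and ln(39) = 3.664; z_{0.06} = -1.555, z_{0.84} = 0.9945.
σ = (3.664 − 1.308)/(0.9945 − (-1.555)) = 0.924.
μ = 1.308 − (-1.555)·0.924 = 2.745.
CV = √(exp(σ²)−1) = √(exp(0.8536)−1) = 1.161.

σ ≈ 0.924, CV ≈ 1.161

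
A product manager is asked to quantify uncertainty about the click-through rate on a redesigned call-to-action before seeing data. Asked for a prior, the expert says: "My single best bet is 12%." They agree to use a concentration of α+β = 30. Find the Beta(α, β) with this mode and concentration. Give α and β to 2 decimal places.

For α,β > 1 the Beta mode is (α−1)/(α+β−2). With α+β = 30, the mode is (α−1)/28.
Set (α−1)/28 = 0.12 → α = 1 + 0.12·28 = 4.36.
β = 30 − α = 25.64.

α = 4.36, β = 25.64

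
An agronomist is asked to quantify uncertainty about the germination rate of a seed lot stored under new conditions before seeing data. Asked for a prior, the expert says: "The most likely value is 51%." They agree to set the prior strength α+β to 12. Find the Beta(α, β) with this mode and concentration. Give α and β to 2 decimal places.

α = 6.10, β = 5.90

For α,β > 1 the Beta mode is (α−1)/(α+β−2). With α+β = 12, the mode is (α−1)/10.
Set (α−1)/10 = 0.51 → α = 1 + 0.51·10 = 6.10.
β = 12 − α = 5.90.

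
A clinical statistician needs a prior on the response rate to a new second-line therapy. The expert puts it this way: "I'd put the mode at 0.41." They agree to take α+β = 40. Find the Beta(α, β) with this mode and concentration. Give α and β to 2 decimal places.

α = 16.58, β = 23.42

For α,β > 1 the Beta mode is (α−1)/(α+β−2). With α+β = 40, the mode is (α−1)/38.
Set (α−1)/38 = 0.41 → α = 1 + 0.41·38 = 16.58.
β = 40 − α = 23.42.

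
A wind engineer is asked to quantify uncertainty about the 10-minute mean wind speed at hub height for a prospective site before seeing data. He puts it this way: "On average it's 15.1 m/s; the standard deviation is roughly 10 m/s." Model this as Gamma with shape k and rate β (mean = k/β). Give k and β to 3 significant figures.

k ≈ 2.28, β ≈ 0.151

For Gamma(k, rate β): mean = k/β, variance = k/β², so CV = 1/√k.
CV = SD/mean = 10/15.1 = 0.6623, hence k = 1/CV² = 2.28.
Then β = k/mean = 2.28/15.1 = 0.151.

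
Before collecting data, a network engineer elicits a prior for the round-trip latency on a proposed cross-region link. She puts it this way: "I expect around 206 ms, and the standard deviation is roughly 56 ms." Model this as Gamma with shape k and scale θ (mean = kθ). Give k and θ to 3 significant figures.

For Gamma(k, scale θ): mean = kθ, variance = kθ², so CV = 1/√k.
CV = SD/mean = 56/206 = 0.2718, hence k = 1/CV² = 13.5.
Then θ = mean/k = 206/13.5 = 15.2.

k ≈ 13.5, θ ≈ 15.2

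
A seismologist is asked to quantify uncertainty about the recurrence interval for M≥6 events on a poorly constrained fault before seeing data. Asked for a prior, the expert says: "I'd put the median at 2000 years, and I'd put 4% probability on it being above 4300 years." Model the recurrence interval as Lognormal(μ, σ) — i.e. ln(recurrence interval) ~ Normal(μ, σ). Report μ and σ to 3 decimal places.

μ ≈ 7.601, σ ≈ 0.437

If T ~ Lognormal(μ,σ) then ln T ~ Normal(μ,σ), so the p-quantile of ln T is μ + z_p·σ.
ln(2000) = 7.601 and ln(4300) = 8.366; z_{0.5} = 0, z_{0.96} = 1.751.
σ = (8.366 − 7.601)/(1.751 − (0)) = 0.437.
μ = 7.601 − (0)·0.437 = 7.601.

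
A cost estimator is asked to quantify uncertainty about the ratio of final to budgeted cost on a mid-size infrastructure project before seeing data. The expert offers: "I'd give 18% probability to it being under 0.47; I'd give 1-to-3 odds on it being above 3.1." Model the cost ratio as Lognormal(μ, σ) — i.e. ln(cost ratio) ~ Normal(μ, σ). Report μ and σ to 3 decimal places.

μ ≈ 0.331, σ ≈ 1.187

If T ~ Lognormal(μ,σ) then ln T ~ Normal(μ,σ), so the p-quantile of ln T is μ + z_p·σ.
ln(0.47) = -0.755 and ln(3.1) = 1.131; z_{0.18} = -0.9154, z_{0.75} = 0.6745.
σ = (1.131 − -0.755)/(0.6745 − (-0.9154)) = 1.187.
μ = -0.755 − (-0.9154)·1.187 = 0.331.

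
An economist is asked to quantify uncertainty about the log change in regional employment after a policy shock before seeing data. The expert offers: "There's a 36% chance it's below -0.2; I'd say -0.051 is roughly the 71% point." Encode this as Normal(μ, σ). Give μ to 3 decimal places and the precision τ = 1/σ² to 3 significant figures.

μ = -0.141, τ = 37.5

The p-quantile of Normal(μ,σ) is μ + z_p·σ, with z_{0.36} = -0.3585 and z_{0.71} = 0.5534.
Eliminate σ: μ = (z₂·x₁ − z₁·x₂)/(z₂ − z₁) = (0.5534·-0.2 − (-0.3585)·-0.051)/0.9118 = -0.141.
Then σ = (x₂ − x₁)/(z₂ − z₁) = (-0.051 − -0.2)/0.9118 = 0.163.
Precision τ = 1/σ² = 1/0.1634² = 37.5.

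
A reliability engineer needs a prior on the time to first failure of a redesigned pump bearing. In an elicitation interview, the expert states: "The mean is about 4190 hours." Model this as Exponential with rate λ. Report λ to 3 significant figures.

λ ≈ 0.000239

Exponential mean = 1/λ, so λ = 1/4190.0 = 0.000239.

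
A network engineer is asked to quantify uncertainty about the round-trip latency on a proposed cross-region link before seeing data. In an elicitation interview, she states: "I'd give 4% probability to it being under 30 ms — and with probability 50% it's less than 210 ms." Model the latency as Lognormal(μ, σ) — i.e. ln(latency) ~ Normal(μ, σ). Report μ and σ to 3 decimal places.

μ ≈ 5.347, σ ≈ 1.112

If T ~ Lognormal(μ,σ) then ln T ~ Normal(μ,σ), so the p-quantile of ln T is μ + z_p·σ.
ln(30) = 3.401 and ln(210) = 5.347; z_{0.04} = -1.751, z_{0.5} = 0.
σ = (5.347 − 3.401)/(0 − (-1.751)) = 1.112.
μ = 3.401 − (-1.751)·1.112 = 5.347.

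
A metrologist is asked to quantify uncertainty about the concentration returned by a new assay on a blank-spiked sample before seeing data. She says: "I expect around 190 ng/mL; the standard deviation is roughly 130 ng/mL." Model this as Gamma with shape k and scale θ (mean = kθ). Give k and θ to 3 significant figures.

For Gamma(k, scale θ): mean = kθ, variance = kθ², so CV = 1/√k.
CV = SD/mean = 130/190 = 0.6842, hence k = 1/CV² = 2.14.
Then θ = mean/k = 190/2.14 = 88.9.

k ≈ 2.14, θ ≈ 88.9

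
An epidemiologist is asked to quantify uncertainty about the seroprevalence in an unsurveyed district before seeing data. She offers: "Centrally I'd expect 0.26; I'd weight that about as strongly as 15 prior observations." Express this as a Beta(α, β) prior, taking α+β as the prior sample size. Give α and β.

α = 3.9, β = 11.1

Under the effective-sample-size interpretation, Beta(α, β) has prior mean α/(α+β) and prior sample size α+β.
So α+β = 15 and α/(α+β) = 0.26, giving α = 0.26·15 = 3.9 and β = 15 − 3.9 = 11.1.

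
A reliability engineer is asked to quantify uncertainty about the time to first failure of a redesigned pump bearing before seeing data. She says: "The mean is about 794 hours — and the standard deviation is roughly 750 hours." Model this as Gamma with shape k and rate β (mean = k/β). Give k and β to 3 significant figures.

For Gamma(k, rate β): mean = k/β, variance = k/β², so CV = 1/√k.
CV = SD/mean = 750/794 = 0.9446, hence k = 1/CV² = 1.12.
Then β = k/mean = 1.12/794 = 0.00141.

k ≈ 1.12, β ≈ 0.00141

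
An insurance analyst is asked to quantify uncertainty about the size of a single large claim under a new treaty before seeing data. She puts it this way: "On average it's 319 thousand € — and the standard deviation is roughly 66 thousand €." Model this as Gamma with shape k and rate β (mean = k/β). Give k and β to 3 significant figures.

For Gamma(k, rate β): mean = k/β, variance = k/β², so CV = 1/√k.
CV = SD/mean = 66/319 = 0.2069, hence k = 1/CV² = 23.4.
Then β = k/mean = 23.4/319 = 0.0732.

k ≈ 23.4, β ≈ 0.0732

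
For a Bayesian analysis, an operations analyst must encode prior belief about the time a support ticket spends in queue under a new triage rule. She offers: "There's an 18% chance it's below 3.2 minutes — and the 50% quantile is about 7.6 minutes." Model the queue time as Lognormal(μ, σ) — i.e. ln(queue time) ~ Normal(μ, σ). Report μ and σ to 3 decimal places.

If T ~ Lognormal(μ,σ) then ln T ~ Normal(μ,σ), so the p-quantile of ln T is μ + z_p·σ.
ln(3.2) = 1.163 and ln(7.6) = 2.028; z_{0.18} = -0.9154, z_{0.5} = 0.
σ = (2.028 − 1.163)/(0 − (-0.9154)) = 0.945.
μ = 1.163 − (-0.9154)·0.945 = 2.028.

μ ≈ 2.028, σ ≈ 0.945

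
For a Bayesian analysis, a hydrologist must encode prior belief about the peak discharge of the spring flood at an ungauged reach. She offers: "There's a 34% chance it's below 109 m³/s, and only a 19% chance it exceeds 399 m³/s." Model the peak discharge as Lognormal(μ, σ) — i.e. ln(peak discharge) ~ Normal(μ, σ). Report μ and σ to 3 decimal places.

If T ~ Lognormal(μ,σ) then ln T ~ Normal(μ,σ), so the p-quantile of ln T is μ + z_p·σ.
ln(109) = 4.691 and ln(399) = 5.989; z_{0.34} = -0.4125, z_{0.81} = 0.8779.
σ = (5.989 − 4.691)/(0.8779 − (-0.4125)) = 1.006.
μ = 4.691 − (-0.4125)·1.006 = 5.106.

μ ≈ 5.106, σ ≈ 1.006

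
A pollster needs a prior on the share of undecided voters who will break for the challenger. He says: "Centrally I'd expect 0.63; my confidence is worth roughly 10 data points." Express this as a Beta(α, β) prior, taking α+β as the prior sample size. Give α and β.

Under the effective-sample-size interpretation, Beta(α, β) has prior mean α/(α+β) and prior sample size α+β.
So α+β = 10 and α/(α+β) = 0.63, giving α = 0.63·10 = 6.3 and β = 10 − 6.3 = 3.7.

α = 6.3, β = 3.7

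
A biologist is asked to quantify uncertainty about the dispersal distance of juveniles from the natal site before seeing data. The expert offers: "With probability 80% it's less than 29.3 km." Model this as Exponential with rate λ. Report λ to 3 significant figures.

P(T < 29.3) = 1 − e^(−λ·29.3) = 0.8, so λ = −ln(1−0.8)/29.3 = −ln(0.2)/29.3 = 0.0549.

λ ≈ 0.0549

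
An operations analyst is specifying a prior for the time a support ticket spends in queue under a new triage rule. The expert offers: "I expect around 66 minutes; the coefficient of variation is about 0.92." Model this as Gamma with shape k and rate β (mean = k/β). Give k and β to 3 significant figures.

k ≈ 1.18, β ≈ 0.0179

For Gamma(k, rate β): mean = k/β, variance = k/β², so CV = 1/√k.
CV = 0.92, hence k = 1/CV² = 1.18.
Then β = k/mean = 1.18/66 = 0.0179.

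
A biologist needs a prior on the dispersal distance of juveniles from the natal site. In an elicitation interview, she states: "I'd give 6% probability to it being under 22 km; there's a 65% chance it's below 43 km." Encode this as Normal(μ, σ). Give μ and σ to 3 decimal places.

μ = 38.829, σ = 10.824

The p-quantile of Normal(μ,σ) is μ + z_p·σ, with z_{0.06} = -1.555 and z_{0.65} = 0.3853.
Eliminate σ: μ = (z₂·x₁ − z₁·x₂)/(z₂ − z₁) = (0.3853·22 − (-1.555)·43)/1.94 = 38.829.
Then σ = (x₂ − x₁)/(z₂ − z₁) = (43 − 22)/1.94 = 10.824.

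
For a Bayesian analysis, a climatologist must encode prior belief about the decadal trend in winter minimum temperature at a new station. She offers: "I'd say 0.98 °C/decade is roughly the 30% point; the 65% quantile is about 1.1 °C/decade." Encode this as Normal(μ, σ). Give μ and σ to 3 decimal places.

The p-quantile of Normal(μ,σ) is μ + z_p·σ, with z_{0.3} = -0.5244 and z_{0.65} = 0.3853.
Eliminate σ: μ = (z₂·x₁ − z₁·x₂)/(z₂ − z₁) = (0.3853·0.98 − (-0.5244)·1.1)/0.9097 = 1.049.
Then σ = (x₂ − x₁)/(z₂ − z₁) = (1.1 − 0.98)/0.9097 = 0.132.

μ = 1.049, σ = 0.132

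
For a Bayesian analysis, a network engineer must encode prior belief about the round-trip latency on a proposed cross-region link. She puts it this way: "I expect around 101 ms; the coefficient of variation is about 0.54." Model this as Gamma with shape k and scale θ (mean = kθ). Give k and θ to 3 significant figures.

For Gamma(k, scale θ): mean = kθ, variance = kθ², so CV = 1/√k.
CV = 0.54, hence k = 1/CV² = 3.43.
Then θ = mean/k = 101/3.43 = 29.5.

k ≈ 3.43, θ ≈ 29.5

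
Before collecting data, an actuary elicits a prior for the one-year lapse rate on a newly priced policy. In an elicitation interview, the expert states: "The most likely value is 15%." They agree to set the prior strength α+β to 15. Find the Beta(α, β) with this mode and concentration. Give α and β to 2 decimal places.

For α,β > 1 the Beta mode is (α−1)/(α+β−2). With α+β = 15, the mode is (α−1)/13.
Set (α−1)/13 = 0.15 → α = 1 + 0.15·13 = 2.95.
β = 15 − α = 12.05.

α = 2.95, β = 12.05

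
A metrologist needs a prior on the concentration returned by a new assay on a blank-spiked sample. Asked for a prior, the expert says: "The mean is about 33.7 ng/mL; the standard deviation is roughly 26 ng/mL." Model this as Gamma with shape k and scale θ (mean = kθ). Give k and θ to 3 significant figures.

For Gamma(k, scale θ): mean = kθ, variance = kθ², so CV = 1/√k.
CV = SD/mean = 26/33.7 = 0.7715, hence k = 1/CV² = 1.68.
Then θ = mean/k = 33.7/1.68 = 20.1.

k ≈ 1.68, θ ≈ 20.1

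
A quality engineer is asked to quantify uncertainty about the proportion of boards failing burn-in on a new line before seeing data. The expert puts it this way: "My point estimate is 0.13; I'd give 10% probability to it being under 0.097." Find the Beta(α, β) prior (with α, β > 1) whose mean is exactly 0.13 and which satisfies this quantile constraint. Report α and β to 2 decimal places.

α ≈ 20.65, β ≈ 138.20

With mean 0.13 fixed, write α = 0.13s, β = 0.87s where s = α+β.
Need P(θ < 0.097) = 0.1 under Beta(0.13s, 0.87s). Normal approximation: (q−m)/√(m(1−m)/s) ≈ z_{0.1} = -1.28, so s ≈ 0.13·0.87·(-1.28)²/(0.097−0.13)² = 170.6.
At s = 170.6: P(θ<0.097) ≈ 0.091. Adjusting to match 0.1 gives s ≈ 158.85.
So α = 0.13·158.85 ≈ 20.65, β = 0.87·158.85 ≈ 138.20.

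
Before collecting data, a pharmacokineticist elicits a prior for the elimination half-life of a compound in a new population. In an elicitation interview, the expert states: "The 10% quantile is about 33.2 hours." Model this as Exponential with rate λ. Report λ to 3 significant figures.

P(T < 33.2) = 1 − e^(−λ·33.2) = 0.1, so λ = −ln(1−0.1)/33.2 = −ln(0.9)/33.2 = 0.00317.

λ ≈ 0.00317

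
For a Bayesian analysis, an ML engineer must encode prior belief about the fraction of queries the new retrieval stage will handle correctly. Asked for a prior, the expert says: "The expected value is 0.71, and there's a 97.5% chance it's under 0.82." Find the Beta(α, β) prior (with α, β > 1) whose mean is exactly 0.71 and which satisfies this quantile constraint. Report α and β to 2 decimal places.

α ≈ 39.83, β ≈ 16.27

With mean 0.71 fixed, write α = 0.71s, β = 0.29s where s = α+β.
Need P(θ < 0.82) = 0.975 under Beta(0.71s, 0.29s). Normal approximation: (q−m)/√(m(1−m)/s) ≈ z_{0.975} = 1.96, so s ≈ 0.71·0.29·(1.96)²/(0.82−0.71)² = 65.4.
At s = 65.4: P(θ<0.82) ≈ 0.983. Adjusting to match 0.975 gives s ≈ 56.10.
So α = 0.71·56.10 ≈ 39.83, β = 0.29·56.10 ≈ 16.27.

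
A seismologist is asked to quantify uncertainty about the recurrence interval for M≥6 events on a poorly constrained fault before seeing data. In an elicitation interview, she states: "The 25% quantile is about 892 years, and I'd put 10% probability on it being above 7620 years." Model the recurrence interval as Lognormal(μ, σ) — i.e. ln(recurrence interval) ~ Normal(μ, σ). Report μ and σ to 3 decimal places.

If T ~ Lognormal(μ,σ) then ln T ~ Normal(μ,σ), so the p-quantile of ln T is μ + z_p·σ.
ln(892) = 6.793 and ln(7620) = 8.939; z_{0.25} = -0.6745, z_{0.9} = 1.282.
σ = (8.939 − 6.793)/(1.282 − (-0.6745)) = 1.097.
μ = 6.793 − (-0.6745)·1.097 = 7.533.

μ ≈ 7.533, σ ≈ 1.097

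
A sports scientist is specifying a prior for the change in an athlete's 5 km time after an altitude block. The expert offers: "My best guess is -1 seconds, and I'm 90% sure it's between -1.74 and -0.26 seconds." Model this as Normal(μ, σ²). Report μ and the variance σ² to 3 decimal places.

A symmetric 90% interval runs μ ± z·σ with z = 1.645.
Half-width = 0.74, so σ = 0.74/1.645 = 0.4499 and σ² = 0.202.
μ is the stated best guess, -1.000.

μ = -1.000, σ² = 0.202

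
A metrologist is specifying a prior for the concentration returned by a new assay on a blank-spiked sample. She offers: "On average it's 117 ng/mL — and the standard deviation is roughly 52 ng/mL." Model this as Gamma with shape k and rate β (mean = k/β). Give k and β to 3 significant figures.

k ≈ 5.06, β ≈ 0.0433

For Gamma(k, rate β): mean = k/β, variance = k/β², so CV = 1/√k.
CV = SD/mean = 52/117 = 0.4444, hence k = 1/CV² = 5.06.
Then β = k/mean = 5.06/117 = 0.0433.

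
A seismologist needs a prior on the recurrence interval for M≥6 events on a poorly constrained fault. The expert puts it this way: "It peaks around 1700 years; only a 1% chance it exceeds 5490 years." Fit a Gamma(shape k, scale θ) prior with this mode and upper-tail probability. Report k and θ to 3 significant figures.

k ≈ 4.22, θ ≈ 528

Gamma(k,θ) with k>1 has mode (k−1)θ, so θ = 1700/(k−1).
Need P(X < 5490) = 0.99 with θ tied to k this way. Start at k = 2, θ = 1700: P(X<5490) ≈ 0.833.
Too low — raise k to concentrate. Iterating converges to k ≈ 4.22.
Then θ = 1700/(4.22−1) ≈ 528.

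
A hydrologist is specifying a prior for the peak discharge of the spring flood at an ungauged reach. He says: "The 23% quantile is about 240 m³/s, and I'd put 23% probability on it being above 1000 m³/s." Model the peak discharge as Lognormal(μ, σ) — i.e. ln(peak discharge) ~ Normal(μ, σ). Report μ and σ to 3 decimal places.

If T ~ Lognormal(μ,σ) then ln T ~ Normal(μ,σ), so the p-quantile of ln T is μ + z_p·σ.
ln(240) = 5.481 and ln(1000) = 6.908; z_{0.23} = -0.7388, z_{0.77} = 0.7388.
σ = (6.908 − 5.481)/(0.7388 − (-0.7388)) = 0.966.
μ = 5.481 − (-0.7388)·0.966 = 6.194.

μ ≈ 6.194, σ ≈ 0.966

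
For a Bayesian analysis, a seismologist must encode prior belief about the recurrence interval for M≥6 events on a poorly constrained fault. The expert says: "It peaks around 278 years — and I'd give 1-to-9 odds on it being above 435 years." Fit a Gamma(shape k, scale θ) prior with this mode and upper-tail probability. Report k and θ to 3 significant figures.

k ≈ 10.3, θ ≈ 29.8

Gamma(k,θ) with k>1 has mode (k−1)θ, so θ = 278/(k−1).
Need P(X < 435) = 0.9 with θ tied to k this way. Start at k = 2, θ = 278: P(X<435) ≈ 0.464.
Too low — raise k to concentrate. Iterating converges to k ≈ 10.3.
Then θ = 278/(10.3−1) ≈ 29.8.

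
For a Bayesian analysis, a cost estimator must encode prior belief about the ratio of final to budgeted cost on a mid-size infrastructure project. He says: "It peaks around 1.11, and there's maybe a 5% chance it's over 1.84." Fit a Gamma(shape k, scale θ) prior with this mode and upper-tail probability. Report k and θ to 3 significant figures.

k ≈ 11.9, θ ≈ 0.101

Gamma(k,θ) with k>1 has mode (k−1)θ, so θ = 1.11/(k−1).
Need P(X < 1.84) = 0.95 with θ tied to k this way. Start at k = 2, θ = 1.11: P(X<1.84) ≈ 0.493.
Too low — raise k to concentrate. Iterating converges to k ≈ 11.9.
Then θ = 1.11/(11.9−1) ≈ 0.101.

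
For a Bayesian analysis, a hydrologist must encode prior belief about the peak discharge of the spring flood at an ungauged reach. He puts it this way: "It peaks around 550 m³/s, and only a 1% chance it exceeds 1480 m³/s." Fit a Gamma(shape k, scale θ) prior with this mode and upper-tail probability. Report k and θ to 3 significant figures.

k ≈ 5.71, θ ≈ 117

Gamma(k,θ) with k>1 has mode (k−1)θ, so θ = 550/(k−1).
Need P(X < 1480) = 0.99 with θ tied to k this way. Start at k = 2, θ = 550: P(X<1480) ≈ 0.750.
Too low — raise k to concentrate. Iterating converges to k ≈ 5.71.
Then θ = 550/(5.71−1) ≈ 117.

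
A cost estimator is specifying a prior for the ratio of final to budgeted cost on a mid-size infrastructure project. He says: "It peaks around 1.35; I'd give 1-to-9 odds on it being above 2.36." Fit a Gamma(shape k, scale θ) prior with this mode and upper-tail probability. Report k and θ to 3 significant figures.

Gamma(k,θ) with k>1 has mode (k−1)θ, so θ = 1.35/(k−1).
Need P(X < 2.36) = 0.9 with θ tied to k this way. Start at k = 2, θ = 1.35: P(X<2.36) ≈ 0.522.
Too low — raise k to concentrate. Iterating converges to k ≈ 7.09.
Then θ = 1.35/(7.09−1) ≈ 0.222.

k ≈ 7.09, θ ≈ 0.222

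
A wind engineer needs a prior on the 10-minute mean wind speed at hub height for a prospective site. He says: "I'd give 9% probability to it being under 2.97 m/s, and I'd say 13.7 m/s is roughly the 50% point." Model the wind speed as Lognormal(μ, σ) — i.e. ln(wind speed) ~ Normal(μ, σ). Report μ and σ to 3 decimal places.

μ ≈ 2.617, σ ≈ 1.140

If T ~ Lognormal(μ,σ) then ln T ~ Normal(μ,σ), so the p-quantile of ln T is μ + z_p·σ.
ln(2.97) = 1.089 and ln(13.7) = 2.617; z_{0.09} = -1.341, z_{0.5} = 0.
σ = (2.617 − 1.089)/(0 − (-1.341)) = 1.140.
μ = 1.089 − (-1.341)·1.140 = 2.617.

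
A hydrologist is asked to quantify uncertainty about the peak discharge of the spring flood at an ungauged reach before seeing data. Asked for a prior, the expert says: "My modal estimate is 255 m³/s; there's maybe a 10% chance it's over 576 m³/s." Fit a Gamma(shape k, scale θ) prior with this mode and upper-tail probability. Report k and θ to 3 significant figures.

k ≈ 3.9, θ ≈ 88

Gamma(k,θ) with k>1 has mode (k−1)θ, so θ = 255/(k−1).
Need P(X < 576) = 0.9 with θ tied to k this way. Start at k = 2, θ = 255: P(X<576) ≈ 0.660.
Too low — raise k to concentrate. Iterating converges to k ≈ 3.9.
Then θ = 255/(3.9−1) ≈ 88.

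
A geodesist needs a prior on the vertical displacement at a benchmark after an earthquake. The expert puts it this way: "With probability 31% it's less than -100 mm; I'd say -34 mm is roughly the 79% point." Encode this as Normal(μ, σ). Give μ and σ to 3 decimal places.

For Normal(μ,σ), the p-quantile is μ + z_p·σ. Here z_{0.31} = -0.4959, z_{0.79} = 0.8064.
So -100 = μ − 0.4959σ and -34 = μ + 0.8064σ.
Subtracting: σ = (-34 − -100)/(0.8064 − (-0.4959)) = 50.681.
Then μ = -100 − (-0.4959)·50.681 = -74.870.

μ = -74.870, σ = 50.681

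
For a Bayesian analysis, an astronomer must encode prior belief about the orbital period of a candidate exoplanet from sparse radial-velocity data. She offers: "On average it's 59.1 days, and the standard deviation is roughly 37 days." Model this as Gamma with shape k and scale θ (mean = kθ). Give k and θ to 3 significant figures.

k ≈ 2.55, θ ≈ 23.2

For Gamma(k, scale θ): mean = kθ, variance = kθ², so CV = 1/√k.
CV = SD/mean = 37/59.1 = 0.6261, hence k = 1/CV² = 2.55.
Then θ = mean/k = 59.1/2.55 = 23.2.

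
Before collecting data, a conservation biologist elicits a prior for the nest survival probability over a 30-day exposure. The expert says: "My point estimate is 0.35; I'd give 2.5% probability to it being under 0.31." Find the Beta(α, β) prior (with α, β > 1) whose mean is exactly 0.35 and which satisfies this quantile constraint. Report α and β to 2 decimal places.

α ≈ 185.63, β ≈ 344.74

With mean 0.35 fixed, write α = 0.35s, β = 0.65s where s = α+β.
Need P(θ < 0.31) = 0.025 under Beta(0.35s, 0.65s). Normal approximation: (q−m)/√(m(1−m)/s) ≈ z_{0.025} = -1.96, so s ≈ 0.35·0.65·(-1.96)²/(0.31−0.35)² = 546.2.
At s = 546.2: P(θ<0.31) ≈ 0.023. Adjusting to match 0.025 gives s ≈ 530.37.
So α = 0.35·530.37 ≈ 185.63, β = 0.65·530.37 ≈ 344.74.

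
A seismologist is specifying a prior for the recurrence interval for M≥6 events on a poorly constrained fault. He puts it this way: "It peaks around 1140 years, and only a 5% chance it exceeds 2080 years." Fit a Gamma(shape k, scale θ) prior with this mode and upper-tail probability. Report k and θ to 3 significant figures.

k ≈ 8.7, θ ≈ 148

Gamma(k,θ) with k>1 has mode (k−1)θ, so θ = 1140/(k−1).
Need P(X < 2080) = 0.95 with θ tied to k this way. Start at k = 2, θ = 1140: P(X<2080) ≈ 0.544.
Too low — raise k to concentrate. Iterating converges to k ≈ 8.7.
Then θ = 1140/(8.7−1) ≈ 148.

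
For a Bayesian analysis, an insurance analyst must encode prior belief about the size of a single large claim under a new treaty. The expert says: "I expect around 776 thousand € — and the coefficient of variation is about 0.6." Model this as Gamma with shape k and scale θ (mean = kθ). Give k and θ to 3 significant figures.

k ≈ 2.78, θ ≈ 279

For Gamma(k, scale θ): mean = kθ, variance = kθ², so CV = 1/√k.
CV = 0.6, hence k = 1/CV² = 2.78.
Then θ = mean/k = 776/2.78 = 279.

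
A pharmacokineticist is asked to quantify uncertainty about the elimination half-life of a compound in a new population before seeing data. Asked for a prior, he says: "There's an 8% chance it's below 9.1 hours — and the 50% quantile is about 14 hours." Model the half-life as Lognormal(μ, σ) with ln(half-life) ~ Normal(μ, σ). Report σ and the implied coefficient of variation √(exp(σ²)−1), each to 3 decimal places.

σ ≈ 0.307, CV ≈ 0.314

If T ~ Lognormal(μ,σ) then ln T ~ Normal(μ,σ), so the p-quantile of ln T is μ + z_p·σ.
ln(9.1) = 2.208 and ln(14) = 2.639; z_{0.08} = -1.405, z_{0.5} = 0.
σ = (2.639 − 2.208)/(0 − (-1.405)) = 0.307.
μ = 2.208 − (-1.405)·0.307 = 2.639.
CV = √(exp(σ²)−1) = √(exp(0.0940)−1) = 0.314.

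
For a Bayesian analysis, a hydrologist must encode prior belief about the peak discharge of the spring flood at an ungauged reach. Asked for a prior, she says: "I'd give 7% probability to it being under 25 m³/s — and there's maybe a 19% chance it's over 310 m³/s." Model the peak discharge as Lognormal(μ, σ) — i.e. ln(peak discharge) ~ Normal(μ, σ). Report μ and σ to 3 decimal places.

μ ≈ 4.798, σ ≈ 1.070

If T ~ Lognormal(μ,σ) then ln T ~ Normal(μ,σ), so the p-quantile of ln T is μ + z_p·σ.
ln(25) = 3.219 and ln(310) = 5.737; z_{0.07} = -1.476, z_{0.81} = 0.8779.
σ = (5.737 − 3.219)/(0.8779 − (-1.476)) = 1.070.
μ = 3.219 − (-1.476)·1.070 = 4.798.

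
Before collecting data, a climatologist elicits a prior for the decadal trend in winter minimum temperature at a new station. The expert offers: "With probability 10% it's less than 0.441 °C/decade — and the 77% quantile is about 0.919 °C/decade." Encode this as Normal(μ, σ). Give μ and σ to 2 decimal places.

μ = 0.74, σ = 0.24

The p-quantile of Normal(μ,σ) is μ + z_p·σ, with z_{0.1} = -1.282 and z_{0.77} = 0.7388.
Eliminate σ: μ = (z₂·x₁ − z₁·x₂)/(z₂ − z₁) = (0.7388·0.441 − (-1.282)·0.919)/2.02 = 0.74.
Then σ = (x₂ − x₁)/(z₂ − z₁) = (0.919 − 0.441)/2.02 = 0.24.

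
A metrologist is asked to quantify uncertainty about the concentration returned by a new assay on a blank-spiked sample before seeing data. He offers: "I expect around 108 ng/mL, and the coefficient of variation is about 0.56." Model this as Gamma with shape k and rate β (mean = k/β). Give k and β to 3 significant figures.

For Gamma(k, rate β): mean = k/β, variance = k/β², so CV = 1/√k.
CV = 0.56, hence k = 1/CV² = 3.19.
Then β = k/mean = 3.19/108 = 0.0295.

k ≈ 3.19, β ≈ 0.0295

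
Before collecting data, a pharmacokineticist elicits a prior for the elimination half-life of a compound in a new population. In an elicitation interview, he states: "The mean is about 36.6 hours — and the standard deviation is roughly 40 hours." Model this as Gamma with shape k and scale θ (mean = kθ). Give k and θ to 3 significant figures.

For Gamma(k, scale θ): mean = kθ, variance = kθ², so CV = 1/√k.
CV = SD/mean = 40/36.6 = 1.093, hence k = 1/CV² = 0.837.
Then θ = mean/k = 36.6/0.837 = 43.7.

k ≈ 0.837, θ ≈ 43.7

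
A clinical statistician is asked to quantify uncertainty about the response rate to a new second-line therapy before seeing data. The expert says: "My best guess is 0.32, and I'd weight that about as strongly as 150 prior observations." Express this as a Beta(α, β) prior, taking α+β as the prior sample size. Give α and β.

α = 48, β = 102

Under the effective-sample-size interpretation, Beta(α, β) has prior mean α/(α+β) and prior sample size α+β.
So α+β = 150 and α/(α+β) = 0.32, giving α = 0.32·150 = 48 and β = 150 − 48 = 102.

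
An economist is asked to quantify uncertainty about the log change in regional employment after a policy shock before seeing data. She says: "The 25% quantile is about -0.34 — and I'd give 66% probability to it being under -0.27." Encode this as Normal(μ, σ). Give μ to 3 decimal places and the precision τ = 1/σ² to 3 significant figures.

For Normal(μ,σ), the p-quantile is μ + z_p·σ. Here z_{0.25} = -0.6745, z_{0.66} = 0.4125.
So -0.34 = μ − 0.6745σ and -0.27 = μ + 0.4125σ.
Subtracting: σ = (-0.27 − -0.34)/(0.4125 − (-0.6745)) = 0.064.
Then μ = -0.34 − (-0.6745)·0.064 = -0.297.
Precision τ = 1/σ² = 1/0.0644² = 241.

μ = -0.297, τ = 241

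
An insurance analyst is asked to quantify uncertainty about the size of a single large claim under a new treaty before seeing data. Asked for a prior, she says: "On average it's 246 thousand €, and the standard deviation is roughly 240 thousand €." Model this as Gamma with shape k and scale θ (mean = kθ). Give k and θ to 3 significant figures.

k ≈ 1.05, θ ≈ 234

For Gamma(k, scale θ): mean = kθ, variance = kθ², so CV = 1/√k.
CV = SD/mean = 240/246 = 0.9756, hence k = 1/CV² = 1.05.
Then θ = mean/k = 246/1.05 = 234.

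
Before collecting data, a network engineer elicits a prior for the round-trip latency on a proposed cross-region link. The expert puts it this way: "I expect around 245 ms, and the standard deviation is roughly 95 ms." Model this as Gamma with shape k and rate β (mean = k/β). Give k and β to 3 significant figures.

For Gamma(k, rate β): mean = k/β, variance = k/β², so CV = 1/√k.
CV = SD/mean = 95/245 = 0.3878, hence k = 1/CV² = 6.65.
Then β = k/mean = 6.65/245 = 0.0271.

k ≈ 6.65, β ≈ 0.0271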